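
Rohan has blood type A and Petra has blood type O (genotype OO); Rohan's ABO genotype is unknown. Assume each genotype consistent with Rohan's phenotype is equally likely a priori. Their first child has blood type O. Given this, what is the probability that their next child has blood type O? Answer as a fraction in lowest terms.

Possible genotypes: Rohan ∈ {AA, AO}; Petra ∈ {OO}.
Weight each parental genotype pair by prior × P(type-O child):
  AO × OO: posterior weight 1; P(next child type O) = 1/2.
Weighted sum = 1/2.

1/2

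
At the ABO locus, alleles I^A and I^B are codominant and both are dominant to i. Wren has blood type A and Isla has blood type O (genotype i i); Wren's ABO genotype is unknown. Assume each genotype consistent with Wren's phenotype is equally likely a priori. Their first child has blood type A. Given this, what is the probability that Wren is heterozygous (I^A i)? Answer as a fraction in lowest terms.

1/3

Possible genotypes: Wren ∈ {I^A I^A, I^A i}; Isla ∈ {i i}.
Weight each parental genotype pair by prior × P(type-A child):
  I^A I^A × i i: posterior weight 2/3.
  I^A i × i i: posterior weight 1/3.
Sum the posterior weight over pairs where Wren is I^A i: 1/3.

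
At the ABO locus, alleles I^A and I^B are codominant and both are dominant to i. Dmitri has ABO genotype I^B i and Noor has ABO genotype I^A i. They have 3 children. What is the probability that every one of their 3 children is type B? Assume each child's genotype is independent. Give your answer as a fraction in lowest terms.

1/64

ABO cross I^B i × I^A i → 1/4 O, 1/4 A, 1/4 B, 1/4 AB.
So P(type B) = 1/4 per child.
All 3 independent: (1/4)^3 = 1/64.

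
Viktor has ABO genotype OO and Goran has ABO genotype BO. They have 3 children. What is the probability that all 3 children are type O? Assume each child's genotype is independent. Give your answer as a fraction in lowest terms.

ABO cross OO × BO → 1/2 O, 1/2 B.
So P(type O) = 1/2 per child.
All 3 independent: (1/2)^3 = 1/8.

1/8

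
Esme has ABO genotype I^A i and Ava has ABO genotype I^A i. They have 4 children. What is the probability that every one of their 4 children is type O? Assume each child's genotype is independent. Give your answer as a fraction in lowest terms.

1/256

ABO cross I^A i × I^A i → 1/4 O, 3/4 A.
So P(type O) = 1/4 per child.
All 4 independent: (1/4)^4 = 1/256.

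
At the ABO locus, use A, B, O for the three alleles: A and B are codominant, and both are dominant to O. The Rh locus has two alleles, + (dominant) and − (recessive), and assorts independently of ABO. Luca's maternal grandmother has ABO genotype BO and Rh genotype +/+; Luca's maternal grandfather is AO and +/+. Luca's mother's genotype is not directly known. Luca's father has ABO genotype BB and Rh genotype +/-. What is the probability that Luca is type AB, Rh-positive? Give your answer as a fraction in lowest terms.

Luca's mother's ABO genotype from BO × AO: 1/4 AB, 1/4 AO, 1/4 BO, 1/4 OO.
Crossing each possibility with the father BB and summing P(type AB): 1/4·1/2 + 1/4·1/2 + 1/4·0 + 1/4·0 = 1/4.
Similarly for Rh via the mother's Rh distribution: P(Rh+) = 1.
Independent loci: 1/4 × 1 = 1/4.

1/4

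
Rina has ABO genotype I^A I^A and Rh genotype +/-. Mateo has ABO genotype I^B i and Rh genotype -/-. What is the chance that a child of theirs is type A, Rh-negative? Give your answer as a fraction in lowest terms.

1/4

ABO cross I^A I^A × I^B i → offspring phenotypes: 1/2 A, 1/2 AB.
Rh cross +/- × -/- → 1/2 Rh+, 1/2 Rh-.
Independent loci: P(type A, Rh-negative) = 1/2 × 1/2 = 1/4.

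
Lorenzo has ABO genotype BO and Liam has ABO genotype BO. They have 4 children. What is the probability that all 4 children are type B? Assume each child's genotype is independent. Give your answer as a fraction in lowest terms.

ABO cross BO × BO → 1/4 O, 3/4 B.
So P(type B) = 3/4 per child.
All 4 independent: (3/4)^4 = 81/256.

81/256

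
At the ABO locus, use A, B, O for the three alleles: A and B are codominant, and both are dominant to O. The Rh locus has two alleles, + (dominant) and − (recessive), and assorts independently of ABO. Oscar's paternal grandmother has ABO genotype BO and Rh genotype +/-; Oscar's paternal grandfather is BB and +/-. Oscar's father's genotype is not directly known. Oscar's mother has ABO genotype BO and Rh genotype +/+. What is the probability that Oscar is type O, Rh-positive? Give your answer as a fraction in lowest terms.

1/8

Oscar's father's ABO genotype from BO × BB: 1/2 BB, 1/2 BO.
Crossing each possibility with the mother BO and summing P(type O): 1/2·0 + 1/2·1/4 = 1/8.
Similarly for Rh via the father's Rh distribution: P(Rh+) = 1.
Independent loci: 1/8 × 1 = 1/8.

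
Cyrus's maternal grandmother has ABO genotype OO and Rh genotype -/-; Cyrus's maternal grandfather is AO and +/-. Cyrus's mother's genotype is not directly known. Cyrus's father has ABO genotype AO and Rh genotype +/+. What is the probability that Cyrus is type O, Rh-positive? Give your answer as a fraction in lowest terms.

3/8

Cyrus's mother's ABO genotype from OO × AO: 1/2 AO, 1/2 OO.
Crossing each possibility with the father AO and summing P(type O): 1/2·1/4 + 1/2·1/2 = 3/8.
Similarly for Rh via the mother's Rh distribution: P(Rh+) = 1.
Independent loci: 3/8 × 1 = 3/8.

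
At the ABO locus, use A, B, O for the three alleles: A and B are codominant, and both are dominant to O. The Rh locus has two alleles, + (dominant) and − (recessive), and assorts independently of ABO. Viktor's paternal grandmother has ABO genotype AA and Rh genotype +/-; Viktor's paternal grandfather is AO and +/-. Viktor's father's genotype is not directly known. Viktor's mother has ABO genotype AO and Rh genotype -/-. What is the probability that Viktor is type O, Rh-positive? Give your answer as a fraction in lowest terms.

Viktor's father's ABO genotype from AA × AO: 1/2 AA, 1/2 AO.
Crossing each possibility with the mother AO and summing P(type O): 1/2·0 + 1/2·1/4 = 1/8.
Similarly for Rh via the father's Rh distribution: P(Rh+) = 1/2.
Independent loci: 1/8 × 1/2 = 1/16.

1/16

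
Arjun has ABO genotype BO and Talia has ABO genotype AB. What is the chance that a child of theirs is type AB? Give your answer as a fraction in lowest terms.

1/4

ABO cross BO × AB → offspring phenotypes: 1/4 A, 1/2 B, 1/4 AB.
So P(type AB) = 1/4.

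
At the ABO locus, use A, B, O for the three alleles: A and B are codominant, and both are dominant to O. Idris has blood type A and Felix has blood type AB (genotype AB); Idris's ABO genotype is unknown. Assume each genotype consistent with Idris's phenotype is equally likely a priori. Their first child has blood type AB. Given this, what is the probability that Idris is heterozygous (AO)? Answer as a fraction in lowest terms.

Possible genotypes: Idris ∈ {AA, AO}; Felix ∈ {AB}.
Weight each parental genotype pair by prior × P(type-AB child):
  AA × AB: posterior weight 2/3.
  AO × AB: posterior weight 1/3.
Sum the posterior weight over pairs where Idris is AO: 1/3.

1/3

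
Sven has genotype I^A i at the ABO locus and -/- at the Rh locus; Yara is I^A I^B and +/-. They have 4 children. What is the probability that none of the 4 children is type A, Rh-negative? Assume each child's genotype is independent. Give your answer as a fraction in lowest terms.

ABO cross I^A i × I^A I^B → 1/2 A, 1/4 B, 1/4 AB.
Rh cross -/- × +/- → 1/2 Rh+, 1/2 Rh-; so P(type A, Rh-negative) = 1/2 × 1/2 = 1/4 per child.
P(not type A, Rh-negative) = 3/4 for one child; (3/4)^4 = 81/256.

81/256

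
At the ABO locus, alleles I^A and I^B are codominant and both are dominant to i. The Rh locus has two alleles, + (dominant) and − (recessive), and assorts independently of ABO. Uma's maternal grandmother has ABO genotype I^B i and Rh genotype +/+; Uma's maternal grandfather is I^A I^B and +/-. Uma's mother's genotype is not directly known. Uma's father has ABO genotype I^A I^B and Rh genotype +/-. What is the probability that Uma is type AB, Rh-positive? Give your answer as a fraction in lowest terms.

21/64

Uma's mother's ABO genotype from I^B i × I^A I^B: 1/4 I^A I^B, 1/4 I^A i, 1/4 I^B I^B, 1/4 I^B i.
Crossing each possibility with the father I^A I^B and summing P(type AB): 1/4·1/2 + 1/4·1/4 + 1/4·1/2 + 1/4·1/4 = 3/8.
Similarly for Rh via the mother's Rh distribution: P(Rh+) = 7/8.
Independent loci: 3/8 × 7/8 = 21/64.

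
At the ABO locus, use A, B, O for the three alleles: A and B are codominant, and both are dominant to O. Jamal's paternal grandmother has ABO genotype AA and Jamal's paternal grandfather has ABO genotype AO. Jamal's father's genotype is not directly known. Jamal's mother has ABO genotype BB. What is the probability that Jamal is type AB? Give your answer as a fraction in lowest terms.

3/4

Jamal's father's ABO genotype from AA × AO: 1/2 AA, 1/2 AO.
Crossing each possibility with the mother BB and summing P(type AB): 1/2·1 + 1/2·1/2 = 3/4.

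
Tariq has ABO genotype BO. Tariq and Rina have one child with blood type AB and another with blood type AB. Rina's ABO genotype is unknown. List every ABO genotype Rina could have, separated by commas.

For each candidate genotype of Rina, check whether crossing it with BO can produce every observed child phenotype.
  AA → possible child types {A, AB} ✓
  AB → possible child types {A, B, AB} ✓
  AO → possible child types {O, A, B, AB} ✓
  BB → possible child types {B} ✗
  BO → possible child types {O, B} ✗
  OO → possible child types {O, B} ✗

AA, AB, AO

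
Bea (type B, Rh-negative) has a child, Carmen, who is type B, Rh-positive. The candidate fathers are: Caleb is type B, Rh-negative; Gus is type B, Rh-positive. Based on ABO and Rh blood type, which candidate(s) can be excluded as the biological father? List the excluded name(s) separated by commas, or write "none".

Caleb

A candidate is excluded only if no genotype consistent with his phenotype could produce a type B, Rh-positive child with a type B, Rh-negative mother.
Caleb (type B, Rh-): no genotype consistent with that phenotype can produce a type-B Rh+ child with a type-B mother.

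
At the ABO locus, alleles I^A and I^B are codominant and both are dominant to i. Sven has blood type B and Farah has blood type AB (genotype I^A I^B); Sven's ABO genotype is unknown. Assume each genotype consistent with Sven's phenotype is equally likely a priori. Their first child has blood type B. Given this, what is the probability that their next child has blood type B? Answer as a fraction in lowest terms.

Possible genotypes: Sven ∈ {I^B I^B, I^B i}; Farah ∈ {I^A I^B}.
Weight each parental genotype pair by prior × P(type-B child):
  I^B I^B × I^A I^B: posterior weight 1/2; P(next child type B) = 1/2.
  I^B i × I^A I^B: posterior weight 1/2; P(next child type B) = 1/2.
Weighted sum = 1/2.

1/2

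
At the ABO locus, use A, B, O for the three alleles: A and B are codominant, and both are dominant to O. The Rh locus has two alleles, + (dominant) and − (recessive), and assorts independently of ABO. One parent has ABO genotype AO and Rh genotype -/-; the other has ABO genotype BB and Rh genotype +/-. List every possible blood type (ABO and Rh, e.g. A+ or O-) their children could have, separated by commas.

B+, B-, AB+, AB-

Gametes from AO × BB give offspring ABO genotypes AB, BO, i.e. phenotypes B, AB.
Rh cross -/- × +/- → phenotypes Rh+, Rh-.
Combining independently: B+, B-, AB+, AB-.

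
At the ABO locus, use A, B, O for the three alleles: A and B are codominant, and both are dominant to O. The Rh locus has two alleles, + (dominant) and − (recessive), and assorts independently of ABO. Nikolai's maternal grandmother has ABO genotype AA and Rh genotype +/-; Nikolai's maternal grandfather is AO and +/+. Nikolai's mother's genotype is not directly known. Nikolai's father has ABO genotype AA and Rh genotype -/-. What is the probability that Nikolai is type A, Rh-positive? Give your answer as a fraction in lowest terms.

Nikolai's mother's ABO genotype from AA × AO: 1/2 AA, 1/2 AO.
Crossing each possibility with the father AA and summing P(type A): 1/2·1 + 1/2·1 = 1.
Similarly for Rh via the mother's Rh distribution: P(Rh+) = 3/4.
Independent loci: 1 × 3/4 = 3/4.

3/4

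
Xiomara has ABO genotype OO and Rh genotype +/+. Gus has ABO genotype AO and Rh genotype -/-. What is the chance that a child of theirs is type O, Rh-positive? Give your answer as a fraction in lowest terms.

ABO cross OO × AO → offspring phenotypes: 1/2 O, 1/2 A.
Rh cross +/+ × -/- → 1 Rh+.
Independent loci: P(type O, Rh-positive) = 1/2 × 1 = 1/2.

1/2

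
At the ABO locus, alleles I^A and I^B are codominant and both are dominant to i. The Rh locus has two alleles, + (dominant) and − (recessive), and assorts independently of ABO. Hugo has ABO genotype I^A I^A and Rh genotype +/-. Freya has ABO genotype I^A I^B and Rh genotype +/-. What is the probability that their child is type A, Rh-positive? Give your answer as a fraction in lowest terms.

ABO cross I^A I^A × I^A I^B → offspring phenotypes: 1/2 A, 1/2 AB.
Rh cross +/- × +/- → 3/4 Rh+, 1/4 Rh-.
Independent loci: P(type A, Rh-positive) = 1/2 × 3/4 = 3/8.

3/8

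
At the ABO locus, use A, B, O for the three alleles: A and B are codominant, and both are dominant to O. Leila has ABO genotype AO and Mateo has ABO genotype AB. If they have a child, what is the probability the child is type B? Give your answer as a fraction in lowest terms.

ABO cross AO × AB → offspring phenotypes: 1/2 A, 1/4 B, 1/4 AB.
So P(type B) = 1/4.

1/4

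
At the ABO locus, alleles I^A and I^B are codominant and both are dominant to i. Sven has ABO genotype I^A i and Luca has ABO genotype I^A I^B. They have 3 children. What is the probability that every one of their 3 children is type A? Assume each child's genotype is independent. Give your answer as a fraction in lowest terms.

1/8

ABO cross I^A i × I^A I^B → 1/2 A, 1/4 B, 1/4 AB.
So P(type A) = 1/2 per child.
All 3 independent: (1/2)^3 = 1/8.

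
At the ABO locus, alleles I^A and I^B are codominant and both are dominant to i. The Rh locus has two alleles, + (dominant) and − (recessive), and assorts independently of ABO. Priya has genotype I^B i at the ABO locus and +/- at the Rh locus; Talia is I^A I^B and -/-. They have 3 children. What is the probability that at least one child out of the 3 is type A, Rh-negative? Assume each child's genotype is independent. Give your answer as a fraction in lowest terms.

169/512

ABO cross I^B i × I^A I^B → 1/4 A, 1/2 B, 1/4 AB.
Rh cross +/- × -/- → 1/2 Rh+, 1/2 Rh-; so P(type A, Rh-negative) = 1/4 × 1/2 = 1/8 per child.
P(none) = (7/8)^3 = 343/512; P(at least one) = 1 − 343/512 = 169/512.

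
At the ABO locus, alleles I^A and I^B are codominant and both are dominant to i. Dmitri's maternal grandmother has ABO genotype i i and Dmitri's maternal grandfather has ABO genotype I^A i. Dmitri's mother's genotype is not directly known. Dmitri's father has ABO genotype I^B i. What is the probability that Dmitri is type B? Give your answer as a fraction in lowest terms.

Dmitri's mother's ABO genotype from i i × I^A i: 1/2 I^A i, 1/2 i i.
Crossing each possibility with the father I^B i and summing P(type B): 1/2·1/4 + 1/2·1/2 = 3/8.

3/8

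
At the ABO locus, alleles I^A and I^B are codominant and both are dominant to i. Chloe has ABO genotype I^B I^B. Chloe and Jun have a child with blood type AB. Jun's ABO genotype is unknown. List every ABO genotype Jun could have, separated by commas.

I^A I^A, I^A I^B, I^A i

For each candidate genotype of Jun, check whether crossing it with I^B I^B can produce every observed child phenotype.
  I^A I^A → possible child types {AB} ✓
  I^A I^B → possible child types {B, AB} ✓
  I^A i → possible child types {B, AB} ✓
  I^B I^B → possible child types {B} ✗
  I^B i → possible child types {B} ✗
  i i → possible child types {B} ✗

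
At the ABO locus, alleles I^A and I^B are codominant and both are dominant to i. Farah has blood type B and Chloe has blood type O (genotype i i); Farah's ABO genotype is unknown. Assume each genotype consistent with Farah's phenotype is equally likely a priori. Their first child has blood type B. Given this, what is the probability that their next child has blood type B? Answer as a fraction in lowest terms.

Possible genotypes: Farah ∈ {I^B I^B, I^B i}; Chloe ∈ {i i}.
Weight each parental genotype pair by prior × P(type-B child):
  I^B I^B × i i: posterior weight 2/3; P(next child type B) = 1.
  I^B i × i i: posterior weight 1/3; P(next child type B) = 1/2.
Weighted sum = 5/6.

5/6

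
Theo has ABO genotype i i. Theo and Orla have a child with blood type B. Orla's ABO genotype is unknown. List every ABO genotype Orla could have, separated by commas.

For each candidate genotype of Orla, check whether crossing it with i i can produce every observed child phenotype.
  I^A I^A → possible child types {A} ✗
  I^A I^B → possible child types {A, B} ✓
  I^A i → possible child types {O, A} ✗
  I^B I^B → possible child types {B} ✓
  I^B i → possible child types {O, B} ✓
  i i → possible child types {O} ✗

I^A I^B, I^B I^B, I^B i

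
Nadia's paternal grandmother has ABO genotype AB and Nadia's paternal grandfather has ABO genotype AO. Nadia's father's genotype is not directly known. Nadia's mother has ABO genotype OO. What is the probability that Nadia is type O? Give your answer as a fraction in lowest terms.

Nadia's father's ABO genotype from AB × AO: 1/4 AA, 1/4 AB, 1/4 AO, 1/4 BO.
Crossing each possibility with the mother OO and summing P(type O): 1/4·0 + 1/4·0 + 1/4·1/2 + 1/4·1/2 = 1/4.

1/4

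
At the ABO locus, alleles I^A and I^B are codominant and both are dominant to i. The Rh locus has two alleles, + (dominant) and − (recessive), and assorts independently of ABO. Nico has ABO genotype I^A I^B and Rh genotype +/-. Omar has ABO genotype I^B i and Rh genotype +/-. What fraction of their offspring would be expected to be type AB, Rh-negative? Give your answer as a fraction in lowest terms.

1/16

ABO cross I^A I^B × I^B i → offspring phenotypes: 1/4 A, 1/2 B, 1/4 AB.
Rh cross +/- × +/- → 3/4 Rh+, 1/4 Rh-.
Independent loci: P(type AB, Rh-negative) = 1/4 × 1/4 = 1/16.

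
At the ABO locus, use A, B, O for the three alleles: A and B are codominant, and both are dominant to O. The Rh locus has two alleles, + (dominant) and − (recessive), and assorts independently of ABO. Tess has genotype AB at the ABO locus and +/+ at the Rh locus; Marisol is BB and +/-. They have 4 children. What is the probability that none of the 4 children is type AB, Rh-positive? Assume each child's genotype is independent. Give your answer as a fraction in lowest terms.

ABO cross AB × BB → 1/2 B, 1/2 AB.
Rh cross +/+ × +/- → 1 Rh+; so P(type AB, Rh-positive) = 1/2 × 1 = 1/2 per child.
P(not type AB, Rh-positive) = 1/2 for one child; (1/2)^4 = 1/16.

1/16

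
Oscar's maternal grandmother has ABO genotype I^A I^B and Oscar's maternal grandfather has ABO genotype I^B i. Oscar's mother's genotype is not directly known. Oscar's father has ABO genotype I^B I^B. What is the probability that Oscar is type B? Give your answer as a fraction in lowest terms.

Oscar's mother's ABO genotype from I^A I^B × I^B i: 1/4 I^A I^B, 1/4 I^A i, 1/4 I^B I^B, 1/4 I^B i.
Crossing each possibility with the father I^B I^B and summing P(type B): 1/4·1/2 + 1/4·1/2 + 1/4·1 + 1/4·1 = 3/4.

3/4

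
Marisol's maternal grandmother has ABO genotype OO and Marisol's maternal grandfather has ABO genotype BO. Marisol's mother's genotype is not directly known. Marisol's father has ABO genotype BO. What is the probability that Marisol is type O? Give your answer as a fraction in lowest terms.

3/8

Marisol's mother's ABO genotype from OO × BO: 1/2 BO, 1/2 OO.
Crossing each possibility with the father BO and summing P(type O): 1/2·1/4 + 1/2·1/2 = 3/8.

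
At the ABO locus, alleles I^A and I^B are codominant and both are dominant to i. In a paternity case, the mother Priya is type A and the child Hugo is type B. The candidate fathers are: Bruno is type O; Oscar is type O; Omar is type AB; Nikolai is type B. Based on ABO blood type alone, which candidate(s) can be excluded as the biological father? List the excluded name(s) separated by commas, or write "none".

A candidate is excluded only if no genotype consistent with his phenotype could produce a type B child with a type A mother.
Bruno (type O): no genotype consistent with that phenotype can produce a type-B child with a type-A mother.
Oscar (type O): no genotype consistent with that phenotype can produce a type-B child with a type-A mother.

Bruno, Oscar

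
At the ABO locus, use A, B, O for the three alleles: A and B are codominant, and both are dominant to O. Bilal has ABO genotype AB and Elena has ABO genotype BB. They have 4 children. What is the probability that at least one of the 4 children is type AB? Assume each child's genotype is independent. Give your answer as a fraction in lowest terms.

15/16

ABO cross AB × BB → 1/2 B, 1/2 AB.
So P(type AB) = 1/2 per child.
P(none) = (1/2)^4 = 1/16; P(at least one) = 1 − 1/16 = 15/16.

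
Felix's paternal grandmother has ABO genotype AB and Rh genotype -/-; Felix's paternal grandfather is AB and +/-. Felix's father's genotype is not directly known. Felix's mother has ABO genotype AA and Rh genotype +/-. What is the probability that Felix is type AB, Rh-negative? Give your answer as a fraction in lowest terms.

3/16

Felix's father's ABO genotype from AB × AB: 1/4 AA, 1/2 AB, 1/4 BB.
Crossing each possibility with the mother AA and summing P(type AB): 1/4·0 + 1/2·1/2 + 1/4·1 = 1/2.
Similarly for Rh via the father's Rh distribution: P(Rh-) = 3/8.
Independent loci: 1/2 × 3/8 = 3/16.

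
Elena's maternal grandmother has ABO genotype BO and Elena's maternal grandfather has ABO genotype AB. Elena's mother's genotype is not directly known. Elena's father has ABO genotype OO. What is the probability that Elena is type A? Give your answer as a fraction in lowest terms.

Elena's mother's ABO genotype from BO × AB: 1/4 AB, 1/4 AO, 1/4 BB, 1/4 BO.
Crossing each possibility with the father OO and summing P(type A): 1/4·1/2 + 1/4·1/2 + 1/4·0 + 1/4·0 = 1/4.

1/4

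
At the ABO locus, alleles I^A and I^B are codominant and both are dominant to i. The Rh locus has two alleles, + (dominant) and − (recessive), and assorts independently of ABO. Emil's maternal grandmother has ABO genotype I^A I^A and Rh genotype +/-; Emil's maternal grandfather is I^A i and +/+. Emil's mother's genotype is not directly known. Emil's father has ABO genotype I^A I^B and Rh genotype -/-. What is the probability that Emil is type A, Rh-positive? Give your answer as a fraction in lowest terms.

3/8

Emil's mother's ABO genotype from I^A I^A × I^A i: 1/2 I^A I^A, 1/2 I^A i.
Crossing each possibility with the father I^A I^B and summing P(type A): 1/2·1/2 + 1/2·1/2 = 1/2.
Similarly for Rh via the mother's Rh distribution: P(Rh+) = 3/4.
Independent loci: 1/2 × 3/4 = 3/8.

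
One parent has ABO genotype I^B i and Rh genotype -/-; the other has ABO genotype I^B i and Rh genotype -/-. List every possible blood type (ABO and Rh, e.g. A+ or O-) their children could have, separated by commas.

Gametes from I^B i × I^B i give offspring ABO genotypes I^B I^B, I^B i, i i, i.e. phenotypes O, B.
Rh cross -/- × -/- → phenotypes Rh-.
Combining independently: O-, B-.

O-, B-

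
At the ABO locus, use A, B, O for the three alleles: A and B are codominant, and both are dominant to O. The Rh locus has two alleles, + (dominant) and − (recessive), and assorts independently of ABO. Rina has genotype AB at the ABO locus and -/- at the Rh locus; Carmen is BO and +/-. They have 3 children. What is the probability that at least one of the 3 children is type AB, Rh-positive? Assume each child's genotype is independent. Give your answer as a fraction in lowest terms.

ABO cross AB × BO → 1/4 A, 1/2 B, 1/4 AB.
Rh cross -/- × +/- → 1/2 Rh+, 1/2 Rh-; so P(type AB, Rh-positive) = 1/4 × 1/2 = 1/8 per child.
P(none) = (7/8)^3 = 343/512; P(at least one) = 1 − 343/512 = 169/512.

169/512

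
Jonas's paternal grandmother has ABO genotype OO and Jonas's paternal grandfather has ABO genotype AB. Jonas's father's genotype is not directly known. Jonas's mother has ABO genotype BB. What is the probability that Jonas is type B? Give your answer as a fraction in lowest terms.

Jonas's father's ABO genotype from OO × AB: 1/2 AO, 1/2 BO.
Crossing each possibility with the mother BB and summing P(type B): 1/2·1/2 + 1/2·1 = 3/4.

3/4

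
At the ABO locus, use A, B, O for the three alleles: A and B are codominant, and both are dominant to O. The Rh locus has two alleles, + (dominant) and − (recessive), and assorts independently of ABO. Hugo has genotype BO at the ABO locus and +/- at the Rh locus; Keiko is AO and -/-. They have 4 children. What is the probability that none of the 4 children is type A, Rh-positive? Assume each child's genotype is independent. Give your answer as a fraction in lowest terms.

ABO cross BO × AO → 1/4 O, 1/4 A, 1/4 B, 1/4 AB.
Rh cross +/- × -/- → 1/2 Rh+, 1/2 Rh-; so P(type A, Rh-positive) = 1/4 × 1/2 = 1/8 per child.
P(not type A, Rh-positive) = 7/8 for one child; (7/8)^4 = 2401/4096.

2401/4096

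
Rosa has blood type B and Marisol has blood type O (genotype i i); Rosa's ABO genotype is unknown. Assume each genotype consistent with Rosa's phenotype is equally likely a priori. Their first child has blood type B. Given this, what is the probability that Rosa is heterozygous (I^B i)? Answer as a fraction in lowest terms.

Possible genotypes: Rosa ∈ {I^B I^B, I^B i}; Marisol ∈ {i i}.
Weight each parental genotype pair by prior × P(type-B child):
  I^B I^B × i i: posterior weight 2/3.
  I^B i × i i: posterior weight 1/3.
Sum the posterior weight over pairs where Rosa is I^B i: 1/3.

1/3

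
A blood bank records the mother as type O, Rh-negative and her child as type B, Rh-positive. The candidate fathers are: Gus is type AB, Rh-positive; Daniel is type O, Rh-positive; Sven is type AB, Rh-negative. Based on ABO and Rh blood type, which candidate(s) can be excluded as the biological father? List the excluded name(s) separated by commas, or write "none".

A candidate is excluded only if no genotype consistent with his phenotype could produce a type B, Rh-positive child with a type O, Rh-negative mother.
Daniel (type O, Rh+): no genotype consistent with that phenotype can produce a type-B Rh+ child with a type-O mother.
Sven (type AB, Rh-): no genotype consistent with that phenotype can produce a type-B Rh+ child with a type-O mother.

Daniel, Sven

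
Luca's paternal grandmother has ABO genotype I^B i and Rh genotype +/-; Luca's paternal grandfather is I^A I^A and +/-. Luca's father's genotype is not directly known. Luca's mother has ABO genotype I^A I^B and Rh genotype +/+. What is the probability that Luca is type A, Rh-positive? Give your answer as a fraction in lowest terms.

3/8

Luca's father's ABO genotype from I^B i × I^A I^A: 1/2 I^A I^B, 1/2 I^A i.
Crossing each possibility with the mother I^A I^B and summing P(type A): 1/2·1/4 + 1/2·1/2 = 3/8.
Similarly for Rh via the father's Rh distribution: P(Rh+) = 1.
Independent loci: 3/8 × 1 = 3/8.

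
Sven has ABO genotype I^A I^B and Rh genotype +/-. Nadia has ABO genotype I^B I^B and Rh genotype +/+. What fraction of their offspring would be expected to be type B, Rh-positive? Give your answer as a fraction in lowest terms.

1/2

ABO cross I^A I^B × I^B I^B → offspring phenotypes: 1/2 B, 1/2 AB.
Rh cross +/- × +/+ → 1 Rh+.
Independent loci: P(type B, Rh-positive) = 1/2 × 1 = 1/2.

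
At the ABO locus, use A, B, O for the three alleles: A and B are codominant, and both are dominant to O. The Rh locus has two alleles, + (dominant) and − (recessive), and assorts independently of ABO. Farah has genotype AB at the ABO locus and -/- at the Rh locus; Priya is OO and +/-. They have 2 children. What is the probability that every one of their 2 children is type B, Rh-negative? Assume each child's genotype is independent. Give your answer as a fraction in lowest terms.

1/16

ABO cross AB × OO → 1/2 A, 1/2 B.
Rh cross -/- × +/- → 1/2 Rh+, 1/2 Rh-; so P(type B, Rh-negative) = 1/2 × 1/2 = 1/4 per child.
All 2 independent: (1/4)^2 = 1/16.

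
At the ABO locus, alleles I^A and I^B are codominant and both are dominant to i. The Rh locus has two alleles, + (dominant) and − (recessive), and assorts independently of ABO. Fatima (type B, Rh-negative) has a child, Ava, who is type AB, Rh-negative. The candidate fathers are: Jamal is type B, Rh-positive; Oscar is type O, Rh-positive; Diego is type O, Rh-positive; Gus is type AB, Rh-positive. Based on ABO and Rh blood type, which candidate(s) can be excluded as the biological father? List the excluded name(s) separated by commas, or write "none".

A candidate is excluded only if no genotype consistent with his phenotype could produce a type AB, Rh-negative child with a type B, Rh-negative mother.
Jamal (type B, Rh+): no genotype consistent with that phenotype can produce a type-AB Rh- child with a type-B mother.
Oscar (type O, Rh+): no genotype consistent with that phenotype can produce a type-AB Rh- child with a type-B mother.
Diego (type O, Rh+): no genotype consistent with that phenotype can produce a type-AB Rh- child with a type-B mother.

Jamal, Oscar, Diego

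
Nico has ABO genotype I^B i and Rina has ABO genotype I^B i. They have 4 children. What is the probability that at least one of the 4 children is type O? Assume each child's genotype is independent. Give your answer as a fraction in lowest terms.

ABO cross I^B i × I^B i → 1/4 O, 3/4 B.
So P(type O) = 1/4 per child.
P(none) = (3/4)^4 = 81/256; P(at least one) = 1 − 81/256 = 175/256.

175/256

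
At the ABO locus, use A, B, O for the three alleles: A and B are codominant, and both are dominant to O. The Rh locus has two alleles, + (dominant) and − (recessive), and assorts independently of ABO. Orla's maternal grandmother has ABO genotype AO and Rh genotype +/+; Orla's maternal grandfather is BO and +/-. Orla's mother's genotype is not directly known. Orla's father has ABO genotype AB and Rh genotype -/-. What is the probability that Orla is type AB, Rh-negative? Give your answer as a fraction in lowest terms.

Orla's mother's ABO genotype from AO × BO: 1/4 AB, 1/4 AO, 1/4 BO, 1/4 OO.
Crossing each possibility with the father AB and summing P(type AB): 1/4·1/2 + 1/4·1/4 + 1/4·1/4 + 1/4·0 = 1/4.
Similarly for Rh via the mother's Rh distribution: P(Rh-) = 1/4.
Independent loci: 1/4 × 1/4 = 1/16.

1/16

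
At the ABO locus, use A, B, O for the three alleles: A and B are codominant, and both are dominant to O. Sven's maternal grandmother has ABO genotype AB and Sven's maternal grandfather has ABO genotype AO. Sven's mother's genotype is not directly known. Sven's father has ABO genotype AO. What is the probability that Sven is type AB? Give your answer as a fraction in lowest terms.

1/8

Sven's mother's ABO genotype from AB × AO: 1/4 AA, 1/4 AB, 1/4 AO, 1/4 BO.
Crossing each possibility with the father AO and summing P(type AB): 1/4·0 + 1/4·1/4 + 1/4·0 + 1/4·1/4 = 1/8.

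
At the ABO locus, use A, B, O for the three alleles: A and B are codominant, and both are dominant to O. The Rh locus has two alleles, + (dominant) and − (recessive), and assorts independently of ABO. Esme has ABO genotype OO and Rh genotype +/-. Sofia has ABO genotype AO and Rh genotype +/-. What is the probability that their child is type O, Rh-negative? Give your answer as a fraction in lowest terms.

1/8

ABO cross OO × AO → offspring phenotypes: 1/2 O, 1/2 A.
Rh cross +/- × +/- → 3/4 Rh+, 1/4 Rh-.
Independent loci: P(type O, Rh-negative) = 1/2 × 1/4 = 1/8.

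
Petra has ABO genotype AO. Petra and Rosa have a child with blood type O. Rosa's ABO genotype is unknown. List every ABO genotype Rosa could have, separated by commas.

For each candidate genotype of Rosa, check whether crossing it with AO can produce every observed child phenotype.
  AA → possible child types {A} ✗
  AB → possible child types {A, B, AB} ✗
  AO → possible child types {O, A} ✓
  BB → possible child types {B, AB} ✗
  BO → possible child types {O, A, B, AB} ✓
  OO → possible child types {O, A} ✓

AO, BO, OO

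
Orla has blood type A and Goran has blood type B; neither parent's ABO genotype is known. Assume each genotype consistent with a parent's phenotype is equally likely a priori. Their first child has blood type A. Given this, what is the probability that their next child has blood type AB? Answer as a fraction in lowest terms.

Possible genotypes: Orla ∈ {AA, AO}; Goran ∈ {BB, BO}.
Weight each parental genotype pair by prior × P(type-A child):
  AA × BO: posterior weight 2/3; P(next child type AB) = 1/2.
  AO × BO: posterior weight 1/3; P(next child type AB) = 1/4.
Weighted sum = 5/12.

5/12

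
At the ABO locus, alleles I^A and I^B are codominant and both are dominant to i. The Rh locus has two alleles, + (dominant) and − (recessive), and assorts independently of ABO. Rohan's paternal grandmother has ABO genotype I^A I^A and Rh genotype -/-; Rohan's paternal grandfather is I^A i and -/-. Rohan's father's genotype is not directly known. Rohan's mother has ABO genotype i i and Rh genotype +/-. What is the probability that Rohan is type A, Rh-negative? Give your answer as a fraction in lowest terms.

3/8

Rohan's father's ABO genotype from I^A I^A × I^A i: 1/2 I^A I^A, 1/2 I^A i.
Crossing each possibility with the mother i i and summing P(type A): 1/2·1 + 1/2·1/2 = 3/4.
Similarly for Rh via the father's Rh distribution: P(Rh-) = 1/2.
Independent loci: 3/4 × 1/2 = 3/8.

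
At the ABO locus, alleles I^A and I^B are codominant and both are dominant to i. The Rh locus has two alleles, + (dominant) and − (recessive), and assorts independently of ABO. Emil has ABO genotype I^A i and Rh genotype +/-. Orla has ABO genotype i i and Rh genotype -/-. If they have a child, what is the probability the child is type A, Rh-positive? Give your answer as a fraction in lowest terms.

ABO cross I^A i × i i → offspring phenotypes: 1/2 O, 1/2 A.
Rh cross +/- × -/- → 1/2 Rh+, 1/2 Rh-.
Independent loci: P(type A, Rh-positive) = 1/2 × 1/2 = 1/4.

1/4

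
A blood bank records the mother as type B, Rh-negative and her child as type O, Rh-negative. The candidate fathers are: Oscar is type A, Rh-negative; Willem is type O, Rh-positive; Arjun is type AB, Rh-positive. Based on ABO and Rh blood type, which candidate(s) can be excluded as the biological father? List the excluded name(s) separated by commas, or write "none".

A candidate is excluded only if no genotype consistent with his phenotype could produce a type O, Rh-negative child with a type B, Rh-negative mother.
Arjun (type AB, Rh+): no genotype consistent with that phenotype can produce a type-O Rh- child with a type-B mother.

Arjun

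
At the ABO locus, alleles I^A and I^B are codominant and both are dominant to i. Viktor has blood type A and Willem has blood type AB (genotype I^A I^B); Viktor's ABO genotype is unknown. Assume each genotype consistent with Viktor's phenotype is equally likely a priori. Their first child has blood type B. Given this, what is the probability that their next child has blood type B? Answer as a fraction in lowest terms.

Possible genotypes: Viktor ∈ {I^A I^A, I^A i}; Willem ∈ {I^A I^B}.
Weight each parental genotype pair by prior × P(type-B child):
  I^A i × I^A I^B: posterior weight 1; P(next child type B) = 1/4.
Weighted sum = 1/4.

1/4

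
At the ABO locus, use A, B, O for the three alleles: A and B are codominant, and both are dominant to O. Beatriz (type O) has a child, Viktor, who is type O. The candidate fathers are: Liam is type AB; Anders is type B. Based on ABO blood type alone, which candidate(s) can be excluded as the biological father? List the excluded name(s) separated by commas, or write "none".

A candidate is excluded only if no genotype consistent with his phenotype could produce a type O child with a type O mother.
Liam (type AB): no genotype consistent with that phenotype can produce a type-O child with a type-O mother.

Liam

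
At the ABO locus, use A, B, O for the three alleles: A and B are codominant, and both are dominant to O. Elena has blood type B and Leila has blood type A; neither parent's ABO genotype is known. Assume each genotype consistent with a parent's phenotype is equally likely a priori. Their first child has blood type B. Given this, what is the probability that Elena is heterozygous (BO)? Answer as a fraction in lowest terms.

Possible genotypes: Elena ∈ {BB, BO}; Leila ∈ {AA, AO}.
Weight each parental genotype pair by prior × P(type-B child):
  BB × AO: posterior weight 2/3.
  BO × AO: posterior weight 1/3.
Sum the posterior weight over pairs where Elena is BO: 1/3.

1/3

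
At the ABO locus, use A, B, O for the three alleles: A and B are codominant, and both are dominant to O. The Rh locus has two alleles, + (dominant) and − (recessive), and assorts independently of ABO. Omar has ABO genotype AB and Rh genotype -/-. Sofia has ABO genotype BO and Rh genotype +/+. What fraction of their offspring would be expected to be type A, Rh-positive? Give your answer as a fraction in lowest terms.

1/4

ABO cross AB × BO → offspring phenotypes: 1/4 A, 1/2 B, 1/4 AB.
Rh cross -/- × +/+ → 1 Rh+.
Independent loci: P(type A, Rh-positive) = 1/4 × 1 = 1/4.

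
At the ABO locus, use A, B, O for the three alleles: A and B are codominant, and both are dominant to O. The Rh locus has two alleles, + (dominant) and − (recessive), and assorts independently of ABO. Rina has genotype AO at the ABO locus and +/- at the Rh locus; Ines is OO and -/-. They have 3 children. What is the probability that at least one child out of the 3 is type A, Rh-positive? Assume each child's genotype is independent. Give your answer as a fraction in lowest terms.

ABO cross AO × OO → 1/2 O, 1/2 A.
Rh cross +/- × -/- → 1/2 Rh+, 1/2 Rh-; so P(type A, Rh-positive) = 1/2 × 1/2 = 1/4 per child.
P(none) = (3/4)^3 = 27/64; P(at least one) = 1 − 27/64 = 37/64.

37/64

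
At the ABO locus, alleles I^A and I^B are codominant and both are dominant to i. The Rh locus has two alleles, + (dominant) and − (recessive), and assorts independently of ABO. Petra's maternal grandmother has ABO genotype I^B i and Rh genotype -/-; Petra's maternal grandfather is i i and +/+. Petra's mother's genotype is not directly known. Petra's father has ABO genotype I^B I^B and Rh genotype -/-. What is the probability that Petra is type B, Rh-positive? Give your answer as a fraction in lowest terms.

Petra's mother's ABO genotype from I^B i × i i: 1/2 I^B i, 1/2 i i.
Crossing each possibility with the father I^B I^B and summing P(type B): 1/2·1 + 1/2·1 = 1.
Similarly for Rh via the mother's Rh distribution: P(Rh+) = 1/2.
Independent loci: 1 × 1/2 = 1/2.

1/2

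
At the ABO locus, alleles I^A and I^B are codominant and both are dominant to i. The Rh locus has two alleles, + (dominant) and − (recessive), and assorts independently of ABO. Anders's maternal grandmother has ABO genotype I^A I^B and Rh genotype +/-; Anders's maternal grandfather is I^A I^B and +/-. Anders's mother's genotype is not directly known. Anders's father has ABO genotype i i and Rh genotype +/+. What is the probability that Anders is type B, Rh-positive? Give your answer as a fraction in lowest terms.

1/2

Anders's mother's ABO genotype from I^A I^B × I^A I^B: 1/4 I^A I^A, 1/2 I^A I^B, 1/4 I^B I^B.
Crossing each possibility with the father i i and summing P(type B): 1/4·0 + 1/2·1/2 + 1/4·1 = 1/2.
Similarly for Rh via the mother's Rh distribution: P(Rh+) = 1.
Independent loci: 1/2 × 1 = 1/2.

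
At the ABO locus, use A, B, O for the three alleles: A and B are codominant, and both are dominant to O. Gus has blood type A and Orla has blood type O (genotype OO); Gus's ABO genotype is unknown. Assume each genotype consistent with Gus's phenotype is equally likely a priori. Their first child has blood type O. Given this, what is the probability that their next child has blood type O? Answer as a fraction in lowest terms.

1/2

Possible genotypes: Gus ∈ {AA, AO}; Orla ∈ {OO}.
Weight each parental genotype pair by prior × P(type-O child):
  AO × OO: posterior weight 1; P(next child type O) = 1/2.
Weighted sum = 1/2.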